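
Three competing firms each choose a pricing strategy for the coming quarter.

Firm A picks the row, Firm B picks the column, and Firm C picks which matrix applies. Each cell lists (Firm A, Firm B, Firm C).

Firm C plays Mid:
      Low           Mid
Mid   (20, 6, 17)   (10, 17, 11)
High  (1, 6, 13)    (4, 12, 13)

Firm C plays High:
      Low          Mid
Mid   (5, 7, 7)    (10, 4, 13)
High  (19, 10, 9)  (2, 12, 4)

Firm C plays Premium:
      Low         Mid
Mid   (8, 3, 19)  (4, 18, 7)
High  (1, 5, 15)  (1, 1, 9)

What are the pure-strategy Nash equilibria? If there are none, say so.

This game has no pure Nash equilibrium.

Firm A against (Low, Mid): payoffs 20, 1 → best response Mid.
Firm A against (Low, High): payoffs 5, 19 → best response High.
Firm A against (Low, Premium): payoffs 8, 1 → best response Mid.
Firm A against (Mid, Mid): payoffs 10, 4 → best response Mid.
Firm A against (Mid, High): payoffs 10, 2 → best response Mid.
Firm A against (Mid, Premium): payoffs 4, 1 → best response Mid.
Firm B against (Mid, Mid): payoffs 6, 17 → best response Mid.
Firm B against (Mid, High): payoffs 7, 4 → best response Low.
Firm B against (Mid, Premium): payoffs 3, 18 → best response Mid.
Firm B against (High, Mid): payoffs 6, 12 → best response Mid.
Firm B against (High, High): payoffs 10, 12 → best response Mid.
Firm B against (High, Premium): payoffs 5, 1 → best response Low.
Firm C against (Mid, Low): payoffs 17, 7, 19 → best response Premium.
Firm C against (Mid, Mid): payoffs 11, 13, 7 → best response High.
Firm C against (High, Low): payoffs 13, 9, 15 → best response Premium.
Firm C against (High, Mid): payoffs 13, 4, 9 → best response Mid.
No profile is a mutual best response for all players.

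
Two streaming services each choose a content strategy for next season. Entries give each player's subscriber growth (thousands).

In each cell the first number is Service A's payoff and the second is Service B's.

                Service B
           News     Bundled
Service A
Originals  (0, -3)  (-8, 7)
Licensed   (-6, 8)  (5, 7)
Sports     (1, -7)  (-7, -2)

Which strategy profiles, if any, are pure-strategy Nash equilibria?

Service A against News: payoffs 0, -6, 1 → best response Sports.
Service A against Bundled: payoffs -8, 5, -7 → best response Licensed.
Service B against Originals: payoffs -3, 7 → best response Bundled.
Service B against Licensed: payoffs 8, 7 → best response News.
Service B against Sports: payoffs -7, -2 → best response Bundled.
No profile is a mutual best response for all players.

This game has no pure Nash equilibrium.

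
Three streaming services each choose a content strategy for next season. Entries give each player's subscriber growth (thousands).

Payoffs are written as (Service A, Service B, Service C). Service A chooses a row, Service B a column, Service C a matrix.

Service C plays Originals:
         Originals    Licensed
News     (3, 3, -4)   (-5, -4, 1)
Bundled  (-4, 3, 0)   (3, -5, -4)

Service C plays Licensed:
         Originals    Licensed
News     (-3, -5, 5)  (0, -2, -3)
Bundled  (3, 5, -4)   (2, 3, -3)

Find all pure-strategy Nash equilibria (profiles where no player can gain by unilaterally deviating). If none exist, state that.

There is no pure-strategy Nash equilibrium.

(News, Originals, Originals): Service C can switch to Licensed (-4 → 5). Not NE.
(News, Originals, Licensed): Service A can switch to Bundled (-3 → 3). Not NE.
(News, Licensed, Originals): Service A can switch to Bundled (-5 → 3). Not NE.
(News, Licensed, Licensed): Service A can switch to Bundled (0 → 2). Not NE.
(Bundled, Originals, Originals): Service A can switch to News (-4 → 3). Not NE.
(Bundled, Originals, Licensed): Service C can switch to Originals (-4 → 0). Not NE.
(Bundled, Licensed, Originals): Service B can switch to Originals (-5 → 3). Not NE.
(Bundled, Licensed, Licensed): Service B can switch to Originals (3 → 5). Not NE.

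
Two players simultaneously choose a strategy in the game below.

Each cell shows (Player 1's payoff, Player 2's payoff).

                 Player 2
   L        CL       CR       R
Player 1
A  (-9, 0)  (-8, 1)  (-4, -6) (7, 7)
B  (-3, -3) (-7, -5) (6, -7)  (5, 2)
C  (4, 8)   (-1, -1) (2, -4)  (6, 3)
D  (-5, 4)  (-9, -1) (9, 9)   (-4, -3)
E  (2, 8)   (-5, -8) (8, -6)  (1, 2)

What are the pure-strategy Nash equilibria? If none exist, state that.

Pure-strategy Nash equilibria: (A, R); (C, L); (D, CR)

Check each profile: it is a Nash equilibrium iff no player can strictly gain by switching unilaterally.
(A, L): Player 1 can switch to B (-9 → -3). Not NE.
(A, CL): Player 1 can switch to B (-8 → -7). Not NE.
(A, CR): Player 1 can switch to B (-4 → 6). Not NE.
(A, R): Player 1 gets 7, best alternative 6; Player 2 gets 7, best alternative 1. No profitable deviation — NE.
(B, L): Player 1 can switch to C (-3 → 4). Not NE.
(B, CL): Player 1 can switch to C (-7 → -1). Not NE.
(B, CR): Player 1 can switch to D (6 → 9). Not NE.
(C, L): Player 1 gets 4, best alternative 2; Player 2 gets 8, best alternative 3. No profitable deviation — NE.
(D, CR): Player 1 gets 9, best alternative 8; Player 2 gets 9, best alternative 4. No profitable deviation — NE.
(The remaining 11 profiles each have a profitable deviation by the same check.)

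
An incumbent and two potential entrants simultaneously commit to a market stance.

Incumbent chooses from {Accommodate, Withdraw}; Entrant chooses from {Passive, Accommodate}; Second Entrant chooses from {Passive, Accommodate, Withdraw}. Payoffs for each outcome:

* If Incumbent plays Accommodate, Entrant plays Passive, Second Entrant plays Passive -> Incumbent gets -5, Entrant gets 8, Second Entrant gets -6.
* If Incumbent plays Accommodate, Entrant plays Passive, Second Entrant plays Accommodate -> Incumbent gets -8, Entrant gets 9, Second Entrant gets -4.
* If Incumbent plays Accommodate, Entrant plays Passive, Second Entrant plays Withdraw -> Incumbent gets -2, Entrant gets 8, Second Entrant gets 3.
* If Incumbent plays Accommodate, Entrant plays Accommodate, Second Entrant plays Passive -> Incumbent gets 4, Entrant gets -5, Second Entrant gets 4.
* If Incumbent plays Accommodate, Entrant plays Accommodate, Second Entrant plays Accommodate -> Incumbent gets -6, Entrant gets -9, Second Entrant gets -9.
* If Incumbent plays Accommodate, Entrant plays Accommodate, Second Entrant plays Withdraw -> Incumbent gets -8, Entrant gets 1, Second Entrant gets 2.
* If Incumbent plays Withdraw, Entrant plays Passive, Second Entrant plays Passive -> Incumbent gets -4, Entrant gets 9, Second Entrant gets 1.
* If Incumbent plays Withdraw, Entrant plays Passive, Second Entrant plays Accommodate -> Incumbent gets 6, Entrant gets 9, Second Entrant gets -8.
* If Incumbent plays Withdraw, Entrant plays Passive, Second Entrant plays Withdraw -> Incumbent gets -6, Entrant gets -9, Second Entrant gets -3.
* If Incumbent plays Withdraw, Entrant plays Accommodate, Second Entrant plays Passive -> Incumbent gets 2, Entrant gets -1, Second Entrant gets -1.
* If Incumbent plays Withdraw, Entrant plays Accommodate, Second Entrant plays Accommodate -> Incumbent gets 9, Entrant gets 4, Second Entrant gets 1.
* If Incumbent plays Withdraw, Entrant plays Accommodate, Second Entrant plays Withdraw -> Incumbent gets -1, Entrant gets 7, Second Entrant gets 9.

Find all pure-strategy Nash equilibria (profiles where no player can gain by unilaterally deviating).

Incumbent against (Passive, Passive): payoffs -5, -4 → best response Withdraw.
Incumbent against (Passive, Accommodate): payoffs -8, 6 → best response Withdraw.
Incumbent against (Passive, Withdraw): payoffs -2, -6 → best response Accommodate.
Incumbent against (Accommodate, Passive): payoffs 4, 2 → best response Accommodate.
Incumbent against (Accommodate, Accommodate): payoffs -6, 9 → best response Withdraw.
Incumbent against (Accommodate, Withdraw): payoffs -8, -1 → best response Withdraw.
Entrant against (Accommodate, Passive): payoffs 8, -5 → best response Passive.
Entrant against (Accommodate, Accommodate): payoffs 9, -9 → best response Passive.
Entrant against (Accommodate, Withdraw): payoffs 8, 1 → best response Passive.
Entrant against (Withdraw, Passive): payoffs 9, -1 → best response Passive.
Entrant against (Withdraw, Accommodate): payoffs 9, 4 → best response Passive.
Entrant against (Withdraw, Withdraw): payoffs -9, 7 → best response Accommodate.
Second Entrant against (Accommodate, Passive): payoffs -6, -4, 3 → best response Withdraw.
Second Entrant against (Accommodate, Accommodate): payoffs 4, -9, 2 → best response Passive.
Second Entrant against (Withdraw, Passive): payoffs 1, -8, -3 → best response Passive.
Second Entrant against (Withdraw, Accommodate): payoffs -1, 1, 9 → best response Withdraw.
Mutual best responses: (Accommodate, Passive, Withdraw); (Withdraw, Passive, Passive); (Withdraw, Accommodate, Withdraw).

(Accommodate, Passive, Withdraw) and (Withdraw, Passive, Passive) and (Withdraw, Accommodate, Withdraw)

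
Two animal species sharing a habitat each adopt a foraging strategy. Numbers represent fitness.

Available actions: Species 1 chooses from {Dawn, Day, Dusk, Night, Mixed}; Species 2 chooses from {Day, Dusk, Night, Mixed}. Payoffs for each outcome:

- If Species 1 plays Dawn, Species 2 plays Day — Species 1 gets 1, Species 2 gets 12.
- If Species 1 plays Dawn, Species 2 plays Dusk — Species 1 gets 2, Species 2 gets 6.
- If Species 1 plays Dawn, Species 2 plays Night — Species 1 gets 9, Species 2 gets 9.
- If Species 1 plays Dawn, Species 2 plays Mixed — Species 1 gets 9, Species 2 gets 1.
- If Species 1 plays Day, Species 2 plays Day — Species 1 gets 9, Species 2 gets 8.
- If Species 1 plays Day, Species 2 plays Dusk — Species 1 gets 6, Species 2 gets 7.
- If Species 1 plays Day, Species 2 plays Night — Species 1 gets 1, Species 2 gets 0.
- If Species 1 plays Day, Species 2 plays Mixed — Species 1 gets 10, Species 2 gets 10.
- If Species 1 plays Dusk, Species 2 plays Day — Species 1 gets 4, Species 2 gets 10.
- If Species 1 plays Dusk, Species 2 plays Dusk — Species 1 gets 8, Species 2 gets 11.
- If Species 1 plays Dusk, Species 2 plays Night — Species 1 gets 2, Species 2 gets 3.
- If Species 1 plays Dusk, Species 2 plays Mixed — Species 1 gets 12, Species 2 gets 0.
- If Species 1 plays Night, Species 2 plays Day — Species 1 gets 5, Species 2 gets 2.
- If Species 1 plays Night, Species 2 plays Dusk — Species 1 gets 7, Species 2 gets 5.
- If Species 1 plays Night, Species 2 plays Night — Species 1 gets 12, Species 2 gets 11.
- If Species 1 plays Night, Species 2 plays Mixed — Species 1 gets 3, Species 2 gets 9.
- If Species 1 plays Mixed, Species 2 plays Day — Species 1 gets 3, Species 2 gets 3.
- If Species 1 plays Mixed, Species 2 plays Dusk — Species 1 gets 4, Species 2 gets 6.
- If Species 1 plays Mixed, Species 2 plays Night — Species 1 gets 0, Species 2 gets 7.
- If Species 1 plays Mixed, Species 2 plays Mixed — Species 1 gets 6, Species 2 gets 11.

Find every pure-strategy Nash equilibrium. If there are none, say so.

Pure-strategy Nash equilibria: (Dusk, Dusk) and (Night, Night)

Check each profile: it is a Nash equilibrium iff no player can strictly gain by switching unilaterally.
(Dawn, Day): Species 1 can switch to Day (1 → 9). Not NE.
(Dawn, Dusk): Species 1 can switch to Day (2 → 6). Not NE.
(Dawn, Night): Species 1 can switch to Night (9 → 12). Not NE.
(Dawn, Mixed): Species 1 can switch to Day (9 → 10). Not NE.
(Day, Day): Species 2 can switch to Mixed (8 → 10). Not NE.
(Day, Dusk): Species 1 can switch to Dusk (6 → 8). Not NE.
(Day, Night): Species 1 can switch to Dawn (1 → 9). Not NE.
(Day, Mixed): Species 1 can switch to Dusk (10 → 12). Not NE.
(Dusk, Day): Species 1 can switch to Day (4 → 9). Not NE.
(Dusk, Dusk): Species 1 gets 8, best alternative 7; Species 2 gets 11, best alternative 10. No profitable deviation — NE.
(Dusk, Night): Species 1 can switch to Dawn (2 → 9). Not NE.
(Night, Night): Species 1 gets 12, best alternative 9; Species 2 gets 11, best alternative 9. No profitable deviation — NE.
(The remaining 8 profiles each have a profitable deviation by the same check.)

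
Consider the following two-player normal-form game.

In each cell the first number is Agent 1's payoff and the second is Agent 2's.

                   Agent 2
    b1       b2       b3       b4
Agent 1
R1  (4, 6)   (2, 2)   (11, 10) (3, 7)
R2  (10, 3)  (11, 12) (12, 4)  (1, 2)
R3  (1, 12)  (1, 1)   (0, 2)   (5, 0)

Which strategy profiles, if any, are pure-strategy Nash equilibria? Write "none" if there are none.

Mark each player's best response to every combination of opponents' strategies; a profile where every player is best-responding is a pure Nash equilibrium.
Agent 1 against b1: payoffs 4, 10, 1 → best response R2.
Agent 1 against b2: payoffs 2, 11, 1 → best response R2.
Agent 1 against b3: payoffs 11, 12, 0 → best response R2.
Agent 1 against b4: payoffs 3, 1, 5 → best response R3.
Agent 2 against R1: payoffs 6, 2, 10, 7 → best response b3.
Agent 2 against R2: payoffs 3, 12, 4, 2 → best response b2.
Agent 2 against R3: payoffs 12, 1, 2, 0 → best response b1.
Mutual best responses: (R2, b2).

Pure NE: (R2, b2)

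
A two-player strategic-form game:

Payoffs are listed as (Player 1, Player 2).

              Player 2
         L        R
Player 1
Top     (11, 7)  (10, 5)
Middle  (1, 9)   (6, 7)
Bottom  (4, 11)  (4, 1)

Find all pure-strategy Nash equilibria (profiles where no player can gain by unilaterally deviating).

Player 1 against L: payoffs 11, 1, 4 → best response Top.
Player 1 against R: payoffs 10, 6, 4 → best response Top.
Player 2 against Top: payoffs 7, 5 → best response L.
Player 2 against Middle: payoffs 9, 7 → best response L.
Player 2 against Bottom: payoffs 11, 1 → best response L.
Mutual best responses: (Top, L).

Pure NE: (Top, L)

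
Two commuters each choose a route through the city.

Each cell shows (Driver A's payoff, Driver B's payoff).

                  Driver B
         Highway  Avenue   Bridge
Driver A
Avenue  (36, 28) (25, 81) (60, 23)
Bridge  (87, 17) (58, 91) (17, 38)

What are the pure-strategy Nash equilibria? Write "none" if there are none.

(Bridge, Avenue)

Driver A against Highway: payoffs 36, 87 → best response Bridge.
Driver A against Avenue: payoffs 25, 58 → best response Bridge.
Driver A against Bridge: payoffs 60, 17 → best response Avenue.
Driver B against Avenue: payoffs 28, 81, 23 → best response Avenue.
Driver B against Bridge: payoffs 17, 91, 38 → best response Avenue.
Mutual best responses: (Bridge, Avenue).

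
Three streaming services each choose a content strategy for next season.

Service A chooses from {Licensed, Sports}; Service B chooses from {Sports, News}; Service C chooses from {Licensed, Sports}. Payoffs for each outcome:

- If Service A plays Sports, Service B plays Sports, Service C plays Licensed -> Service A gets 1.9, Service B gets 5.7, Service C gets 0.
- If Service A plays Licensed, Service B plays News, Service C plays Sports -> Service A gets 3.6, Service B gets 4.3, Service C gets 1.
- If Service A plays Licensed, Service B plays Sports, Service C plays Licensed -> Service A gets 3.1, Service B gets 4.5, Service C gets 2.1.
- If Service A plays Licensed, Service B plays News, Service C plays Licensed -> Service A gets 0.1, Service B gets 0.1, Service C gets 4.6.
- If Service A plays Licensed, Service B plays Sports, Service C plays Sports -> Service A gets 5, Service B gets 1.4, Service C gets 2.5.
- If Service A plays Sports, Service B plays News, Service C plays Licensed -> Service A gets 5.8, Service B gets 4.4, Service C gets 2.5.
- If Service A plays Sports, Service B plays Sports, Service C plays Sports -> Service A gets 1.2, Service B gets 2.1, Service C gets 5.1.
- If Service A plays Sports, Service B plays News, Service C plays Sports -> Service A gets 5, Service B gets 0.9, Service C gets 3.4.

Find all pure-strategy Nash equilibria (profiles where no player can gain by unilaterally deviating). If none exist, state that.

No pure-strategy Nash equilibrium.

Service A against (Sports, Licensed): payoffs 3.1, 1.9 → best response Licensed.
Service A against (Sports, Sports): payoffs 5, 1.2 → best response Licensed.
Service A against (News, Licensed): payoffs 0.1, 5.8 → best response Sports.
Service A against (News, Sports): payoffs 3.6, 5 → best response Sports.
Service B against (Licensed, Licensed): payoffs 4.5, 0.1 → best response Sports.
Service B against (Licensed, Sports): payoffs 1.4, 4.3 → best response News.
Service B against (Sports, Licensed): payoffs 5.7, 4.4 → best response Sports.
Service B against (Sports, Sports): payoffs 2.1, 0.9 → best response Sports.
Service C against (Licensed, Sports): payoffs 2.1, 2.5 → best response Sports.
Service C against (Licensed, News): payoffs 4.6, 1 → best response Licensed.
Service C against (Sports, Sports): payoffs 0, 5.1 → best response Sports.
Service C against (Sports, News): payoffs 2.5, 3.4 → best response Sports.
No profile is a mutual best response for all players.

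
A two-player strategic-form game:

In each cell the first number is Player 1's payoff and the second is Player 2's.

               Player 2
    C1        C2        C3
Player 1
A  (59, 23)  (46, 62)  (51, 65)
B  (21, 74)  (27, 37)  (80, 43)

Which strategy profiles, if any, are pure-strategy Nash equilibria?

Player 1 against C1: payoffs 59, 21 → best response A.
Player 1 against C2: payoffs 46, 27 → best response A.
Player 1 against C3: payoffs 51, 80 → best response B.
Player 2 against A: payoffs 23, 62, 65 → best response C3.
Player 2 against B: payoffs 74, 37, 43 → best response C1.
No profile is a mutual best response for all players.

No pure-strategy Nash equilibrium.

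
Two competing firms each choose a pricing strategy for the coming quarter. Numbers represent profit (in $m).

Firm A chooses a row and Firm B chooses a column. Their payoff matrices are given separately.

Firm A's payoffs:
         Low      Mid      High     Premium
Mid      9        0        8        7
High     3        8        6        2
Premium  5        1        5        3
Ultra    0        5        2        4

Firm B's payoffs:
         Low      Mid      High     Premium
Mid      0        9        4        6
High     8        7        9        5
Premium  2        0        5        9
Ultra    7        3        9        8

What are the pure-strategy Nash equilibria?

For each strategy profile, look for a profitable unilateral deviation.
(Mid, Low): Firm B can switch to Mid (0 → 9). Not NE.
(Mid, Mid): Firm A can switch to High (0 → 8). Not NE.
(Mid, High): Firm B can switch to Mid (4 → 9). Not NE.
(Mid, Premium): Firm B can switch to Mid (6 → 9). Not NE.
(High, Low): Firm A can switch to Mid (3 → 9). Not NE.
(High, Mid): Firm B can switch to Low (7 → 8). Not NE.
(The remaining 10 profiles each have a profitable deviation by the same check.)

There is no pure-strategy Nash equilibrium.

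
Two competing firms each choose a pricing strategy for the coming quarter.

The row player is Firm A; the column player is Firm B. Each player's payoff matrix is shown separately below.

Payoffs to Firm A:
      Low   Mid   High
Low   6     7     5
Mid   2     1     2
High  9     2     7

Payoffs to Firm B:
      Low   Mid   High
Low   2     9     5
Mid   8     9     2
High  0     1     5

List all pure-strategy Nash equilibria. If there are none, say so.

(Low, Low): Firm A can switch to High (6 → 9). Not NE.
(Low, Mid): Firm A gets 7, best alternative 2; Firm B gets 9, best alternative 5. No profitable deviation — NE.
(Low, High): Firm A can switch to High (5 → 7). Not NE.
(Mid, Low): Firm A can switch to Low (2 → 6). Not NE.
(Mid, Mid): Firm A can switch to Low (1 → 7). Not NE.
(Mid, High): Firm A can switch to Low (2 → 5). Not NE.
(High, Low): Firm B can switch to Mid (0 → 1). Not NE.
(High, Mid): Firm A can switch to Low (2 → 7). Not NE.
(High, High): Firm A gets 7, best alternative 5; Firm B gets 5, best alternative 1. No profitable deviation — NE.

The pure Nash equilibria are (Low, Mid) and (High, High).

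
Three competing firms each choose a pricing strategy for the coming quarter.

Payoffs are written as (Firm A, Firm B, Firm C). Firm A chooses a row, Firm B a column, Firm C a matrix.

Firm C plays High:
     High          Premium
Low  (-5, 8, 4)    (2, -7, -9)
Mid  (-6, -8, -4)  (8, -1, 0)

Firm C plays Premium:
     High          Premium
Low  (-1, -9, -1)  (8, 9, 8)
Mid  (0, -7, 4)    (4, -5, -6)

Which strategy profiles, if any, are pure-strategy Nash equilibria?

(Low, High, High) and (Low, Premium, Premium) and (Mid, Premium, High)

For each player, find the best response to each opponent profile; mutual best responses are the pure NE.
Firm A against (High, High): payoffs -5, -6 → best response Low.
Firm A against (High, Premium): payoffs -1, 0 → best response Mid.
Firm A against (Premium, High): payoffs 2, 8 → best response Mid.
Firm A against (Premium, Premium): payoffs 8, 4 → best response Low.
Firm B against (Low, High): payoffs 8, -7 → best response High.
Firm B against (Low, Premium): payoffs -9, 9 → best response Premium.
Firm B against (Mid, High): payoffs -8, -1 → best response Premium.
Firm B against (Mid, Premium): payoffs -7, -5 → best response Premium.
Firm C against (Low, High): payoffs 4, -1 → best response High.
Firm C against (Low, Premium): payoffs -9, 8 → best response Premium.
Firm C against (Mid, High): payoffs -4, 4 → best response Premium.
Firm C against (Mid, Premium): payoffs 0, -6 → best response High.
Mutual best responses: (Low, High, High); (Low, Premium, Premium); (Mid, Premium, High).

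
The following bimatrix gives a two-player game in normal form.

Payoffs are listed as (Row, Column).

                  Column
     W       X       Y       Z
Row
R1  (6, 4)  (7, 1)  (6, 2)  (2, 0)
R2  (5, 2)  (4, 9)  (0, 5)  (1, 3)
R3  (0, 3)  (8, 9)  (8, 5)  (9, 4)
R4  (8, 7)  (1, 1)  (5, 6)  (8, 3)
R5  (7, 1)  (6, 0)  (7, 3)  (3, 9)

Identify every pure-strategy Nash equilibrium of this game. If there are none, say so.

For each strategy profile, look for a profitable unilateral deviation.
(R1, W): Row can switch to R4 (6 → 8). Not NE.
(R1, X): Row can switch to R3 (7 → 8). Not NE.
(R1, Y): Row can switch to R3 (6 → 8). Not NE.
(R1, Z): Row can switch to R3 (2 → 9). Not NE.
(R2, W): Row can switch to R1 (5 → 6). Not NE.
(R2, X): Row can switch to R1 (4 → 7). Not NE.
(R2, Y): Row can switch to R1 (0 → 6). Not NE.
(R2, Z): Row can switch to R1 (1 → 2). Not NE.
(R3, W): Row can switch to R1 (0 → 6). Not NE.
(R3, X): Row gets 8, best alternative 7; Column gets 9, best alternative 5. No profitable deviation — NE.
(R3, Y): Column can switch to X (5 → 9). Not NE.
(R4, W): Row gets 8, best alternative 7; Column gets 7, best alternative 6. No profitable deviation — NE.
(The remaining 8 profiles each have a profitable deviation by the same check.)

Pure-strategy Nash equilibria: (R3, X); (R4, W)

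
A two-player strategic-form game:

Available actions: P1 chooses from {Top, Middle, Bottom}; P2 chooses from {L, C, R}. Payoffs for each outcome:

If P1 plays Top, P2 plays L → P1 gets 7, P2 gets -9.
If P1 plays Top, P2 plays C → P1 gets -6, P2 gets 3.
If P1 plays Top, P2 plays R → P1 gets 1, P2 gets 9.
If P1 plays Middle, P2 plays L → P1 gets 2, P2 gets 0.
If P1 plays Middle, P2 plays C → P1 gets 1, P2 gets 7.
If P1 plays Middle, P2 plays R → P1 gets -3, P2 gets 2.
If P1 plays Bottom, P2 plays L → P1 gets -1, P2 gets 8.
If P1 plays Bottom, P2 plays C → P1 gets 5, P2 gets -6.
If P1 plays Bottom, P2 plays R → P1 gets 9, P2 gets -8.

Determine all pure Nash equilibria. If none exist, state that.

No pure-strategy Nash equilibrium.

P1 against L: payoffs 7, 2, -1 → best response Top.
P1 against C: payoffs -6, 1, 5 → best response Bottom.
P1 against R: payoffs 1, -3, 9 → best response Bottom.
P2 against Top: payoffs -9, 3, 9 → best response R.
P2 against Middle: payoffs 0, 7, 2 → best response C.
P2 against Bottom: payoffs 8, -6, -8 → best response L.
No profile is a mutual best response for all players.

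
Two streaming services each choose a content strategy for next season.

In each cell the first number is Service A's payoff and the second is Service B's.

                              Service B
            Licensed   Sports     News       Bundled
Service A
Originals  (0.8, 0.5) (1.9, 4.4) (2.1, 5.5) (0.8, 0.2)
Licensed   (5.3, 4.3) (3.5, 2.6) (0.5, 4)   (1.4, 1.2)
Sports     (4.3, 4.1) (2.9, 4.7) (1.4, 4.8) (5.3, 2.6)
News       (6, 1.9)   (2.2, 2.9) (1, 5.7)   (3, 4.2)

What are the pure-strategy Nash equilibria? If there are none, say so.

Pure NE: (Originals, News)

Service A against Licensed: payoffs 0.8, 5.3, 4.3, 6 → best response News.
Service A against Sports: payoffs 1.9, 3.5, 2.9, 2.2 → best response Licensed.
Service A against News: payoffs 2.1, 0.5, 1.4, 1 → best response Originals.
Service A against Bundled: payoffs 0.8, 1.4, 5.3, 3 → best response Sports.
Service B against Originals: payoffs 0.5, 4.4, 5.5, 0.2 → best response News.
Service B against Licensed: payoffs 4.3, 2.6, 4, 1.2 → best response Licensed.
Service B against Sports: payoffs 4.1, 4.7, 4.8, 2.6 → best response News.
Service B against News: payoffs 1.9, 2.9, 5.7, 4.2 → best response News.
Mutual best responses: (Originals, News).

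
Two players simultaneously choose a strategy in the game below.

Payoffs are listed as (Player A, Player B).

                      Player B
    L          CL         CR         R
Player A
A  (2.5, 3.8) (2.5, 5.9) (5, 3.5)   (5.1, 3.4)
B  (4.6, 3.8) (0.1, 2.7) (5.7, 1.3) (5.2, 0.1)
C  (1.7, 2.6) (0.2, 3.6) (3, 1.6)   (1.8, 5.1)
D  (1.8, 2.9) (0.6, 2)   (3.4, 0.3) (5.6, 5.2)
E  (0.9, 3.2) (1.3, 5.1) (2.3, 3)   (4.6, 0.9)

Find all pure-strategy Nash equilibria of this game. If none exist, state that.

Pure-strategy Nash equilibria: (A, CL), (B, L), (D, R)

(A, L): Player A can switch to B (2.5 → 4.6). Not NE.
(A, CL): Player A gets 2.5, best alternative 1.3; Player B gets 5.9, best alternative 3.8. No profitable deviation — NE.
(A, CR): Player A can switch to B (5 → 5.7). Not NE.
(A, R): Player A can switch to B (5.1 → 5.2). Not NE.
(B, L): Player A gets 4.6, best alternative 2.5; Player B gets 3.8, best alternative 2.7. No profitable deviation — NE.
(B, CL): Player A can switch to A (0.1 → 2.5). Not NE.
(B, CR): Player B can switch to L (1.3 → 3.8). Not NE.
(B, R): Player A can switch to D (5.2 → 5.6). Not NE.
(D, R): Player A gets 5.6, best alternative 5.2; Player B gets 5.2, best alternative 2.9. No profitable deviation — NE.
(The remaining 11 profiles each have a profitable deviation by the same check.)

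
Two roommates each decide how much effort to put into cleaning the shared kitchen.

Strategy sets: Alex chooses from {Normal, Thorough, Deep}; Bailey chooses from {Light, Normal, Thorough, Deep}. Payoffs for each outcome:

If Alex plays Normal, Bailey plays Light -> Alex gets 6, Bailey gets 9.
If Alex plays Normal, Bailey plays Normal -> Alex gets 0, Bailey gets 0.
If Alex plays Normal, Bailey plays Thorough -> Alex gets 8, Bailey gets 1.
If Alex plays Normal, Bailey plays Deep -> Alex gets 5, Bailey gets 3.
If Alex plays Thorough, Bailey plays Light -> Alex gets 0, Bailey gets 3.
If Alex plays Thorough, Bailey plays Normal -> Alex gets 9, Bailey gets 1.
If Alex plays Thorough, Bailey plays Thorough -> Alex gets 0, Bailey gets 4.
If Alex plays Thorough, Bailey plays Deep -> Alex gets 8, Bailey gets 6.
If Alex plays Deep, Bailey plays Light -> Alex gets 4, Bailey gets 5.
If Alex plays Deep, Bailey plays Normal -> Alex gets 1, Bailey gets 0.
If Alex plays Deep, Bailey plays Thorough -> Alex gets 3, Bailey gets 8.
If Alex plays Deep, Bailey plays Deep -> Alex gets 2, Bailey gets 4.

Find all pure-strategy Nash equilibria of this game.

Alex against Light: payoffs 6, 0, 4 → best response Normal.
Alex against Normal: payoffs 0, 9, 1 → best response Thorough.
Alex against Thorough: payoffs 8, 0, 3 → best response Normal.
Alex against Deep: payoffs 5, 8, 2 → best response Thorough.
Bailey against Normal: payoffs 9, 0, 1, 3 → best response Light.
Bailey against Thorough: payoffs 3, 1, 4, 6 → best response Deep.
Bailey against Deep: payoffs 5, 0, 8, 4 → best response Thorough.
Mutual best responses: (Normal, Light); (Thorough, Deep).

Pure-strategy Nash equilibria: (Normal, Light) and (Thorough, Deep)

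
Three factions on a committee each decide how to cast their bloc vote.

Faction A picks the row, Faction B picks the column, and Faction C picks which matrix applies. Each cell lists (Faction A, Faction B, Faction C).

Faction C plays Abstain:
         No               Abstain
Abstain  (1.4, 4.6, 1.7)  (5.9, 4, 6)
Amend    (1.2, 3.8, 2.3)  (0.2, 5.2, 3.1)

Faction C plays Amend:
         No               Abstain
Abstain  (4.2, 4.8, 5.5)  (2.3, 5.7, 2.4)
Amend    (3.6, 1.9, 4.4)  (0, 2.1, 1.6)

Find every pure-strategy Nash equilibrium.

This game has no pure Nash equilibrium.

Check each profile: it is a Nash equilibrium iff no player can strictly gain by switching unilaterally.
(Abstain, No, Abstain): Faction C can switch to Amend (1.7 → 5.5). Not NE.
(Abstain, No, Amend): Faction B can switch to Abstain (4.8 → 5.7). Not NE.
(Abstain, Abstain, Abstain): Faction B can switch to No (4 → 4.6). Not NE.
(Abstain, Abstain, Amend): Faction C can switch to Abstain (2.4 → 6). Not NE.
(Amend, No, Abstain): Faction A can switch to Abstain (1.2 → 1.4). Not NE.
(Amend, No, Amend): Faction A can switch to Abstain (3.6 → 4.2). Not NE.
(Amend, Abstain, Abstain): Faction A can switch to Abstain (0.2 → 5.9). Not NE.
(Amend, Abstain, Amend): Faction A can switch to Abstain (0 → 2.3). Not NE.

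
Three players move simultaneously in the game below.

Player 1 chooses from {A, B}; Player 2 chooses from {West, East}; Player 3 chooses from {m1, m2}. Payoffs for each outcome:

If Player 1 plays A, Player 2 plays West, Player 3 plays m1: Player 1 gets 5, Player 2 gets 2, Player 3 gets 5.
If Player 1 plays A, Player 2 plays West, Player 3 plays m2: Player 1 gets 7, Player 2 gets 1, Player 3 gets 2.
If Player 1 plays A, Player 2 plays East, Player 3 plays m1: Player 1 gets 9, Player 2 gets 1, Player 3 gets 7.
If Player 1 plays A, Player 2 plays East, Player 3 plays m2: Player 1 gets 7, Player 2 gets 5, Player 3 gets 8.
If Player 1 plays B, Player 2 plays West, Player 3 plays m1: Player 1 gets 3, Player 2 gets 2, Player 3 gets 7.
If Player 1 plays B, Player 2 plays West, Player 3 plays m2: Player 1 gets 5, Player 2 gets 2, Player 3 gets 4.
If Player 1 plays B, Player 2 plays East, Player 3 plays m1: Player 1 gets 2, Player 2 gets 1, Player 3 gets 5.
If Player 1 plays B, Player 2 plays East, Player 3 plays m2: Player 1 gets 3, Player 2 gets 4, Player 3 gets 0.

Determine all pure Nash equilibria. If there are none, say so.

Player 1 against (West, m1): payoffs 5, 3 → best response A.
Player 1 against (West, m2): payoffs 7, 5 → best response A.
Player 1 against (East, m1): payoffs 9, 2 → best response A.
Player 1 against (East, m2): payoffs 7, 3 → best response A.
Player 2 against (A, m1): payoffs 2, 1 → best response West.
Player 2 against (A, m2): payoffs 1, 5 → best response East.
Player 2 against (B, m1): payoffs 2, 1 → best response West.
Player 2 against (B, m2): payoffs 2, 4 → best response East.
Player 3 against (A, West): payoffs 5, 2 → best response m1.
Player 3 against (A, East): payoffs 7, 8 → best response m2.
Player 3 against (B, West): payoffs 7, 4 → best response m1.
Player 3 against (B, East): payoffs 5, 0 → best response m1.
Mutual best responses: (A, West, m1); (A, East, m2).

The pure Nash equilibria are (A, West, m1); (A, East, m2).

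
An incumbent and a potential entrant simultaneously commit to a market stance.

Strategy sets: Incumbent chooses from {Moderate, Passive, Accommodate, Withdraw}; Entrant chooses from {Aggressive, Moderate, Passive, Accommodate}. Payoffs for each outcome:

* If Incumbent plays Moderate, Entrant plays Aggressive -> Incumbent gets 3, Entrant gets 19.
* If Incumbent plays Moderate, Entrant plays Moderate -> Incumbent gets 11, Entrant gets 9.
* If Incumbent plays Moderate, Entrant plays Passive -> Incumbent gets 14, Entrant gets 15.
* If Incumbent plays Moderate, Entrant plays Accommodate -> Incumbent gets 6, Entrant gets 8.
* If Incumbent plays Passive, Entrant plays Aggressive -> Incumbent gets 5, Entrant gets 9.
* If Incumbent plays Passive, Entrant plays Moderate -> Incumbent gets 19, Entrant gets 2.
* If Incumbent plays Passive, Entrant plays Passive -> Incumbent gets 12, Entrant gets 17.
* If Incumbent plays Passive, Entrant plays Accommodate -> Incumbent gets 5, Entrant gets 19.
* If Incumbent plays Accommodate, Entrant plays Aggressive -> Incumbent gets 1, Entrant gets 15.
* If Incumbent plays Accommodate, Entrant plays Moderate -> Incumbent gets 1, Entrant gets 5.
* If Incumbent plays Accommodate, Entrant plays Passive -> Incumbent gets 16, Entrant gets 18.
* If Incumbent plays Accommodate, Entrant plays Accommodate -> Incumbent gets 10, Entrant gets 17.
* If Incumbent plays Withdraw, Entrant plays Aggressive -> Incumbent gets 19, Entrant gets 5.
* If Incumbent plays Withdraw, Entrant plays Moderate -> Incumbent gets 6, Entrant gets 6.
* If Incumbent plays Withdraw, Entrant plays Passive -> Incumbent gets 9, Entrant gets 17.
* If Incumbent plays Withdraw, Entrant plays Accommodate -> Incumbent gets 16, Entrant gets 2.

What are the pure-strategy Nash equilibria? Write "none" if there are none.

For each strategy profile, look for a profitable unilateral deviation.
(Moderate, Aggressive): Incumbent can switch to Passive (3 → 5). Not NE.
(Moderate, Moderate): Incumbent can switch to Passive (11 → 19). Not NE.
(Moderate, Passive): Incumbent can switch to Accommodate (14 → 16). Not NE.
(Moderate, Accommodate): Incumbent can switch to Accommodate (6 → 10). Not NE.
(Passive, Aggressive): Incumbent can switch to Withdraw (5 → 19). Not NE.
(Passive, Moderate): Entrant can switch to Aggressive (2 → 9). Not NE.
(Accommodate, Passive): Incumbent gets 16, best alternative 14; Entrant gets 18, best alternative 17. No profitable deviation — NE.
(The remaining 9 profiles each have a profitable deviation by the same check.)

(Accommodate, Passive)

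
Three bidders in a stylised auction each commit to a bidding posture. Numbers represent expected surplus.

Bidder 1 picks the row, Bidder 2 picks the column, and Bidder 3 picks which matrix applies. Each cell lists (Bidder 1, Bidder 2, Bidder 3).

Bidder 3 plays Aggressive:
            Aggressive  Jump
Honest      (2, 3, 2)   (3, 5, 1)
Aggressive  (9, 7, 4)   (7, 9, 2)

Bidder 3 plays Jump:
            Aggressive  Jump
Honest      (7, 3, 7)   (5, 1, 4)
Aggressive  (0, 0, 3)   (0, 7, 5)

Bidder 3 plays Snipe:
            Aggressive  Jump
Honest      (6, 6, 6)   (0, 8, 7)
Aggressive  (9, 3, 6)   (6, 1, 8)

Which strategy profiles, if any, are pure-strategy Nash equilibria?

(Honest, Aggressive, Jump); (Aggressive, Aggressive, Snipe)

For each player, find the best response to each opponent profile; mutual best responses are the pure NE.
Bidder 1 against (Aggressive, Aggressive): payoffs 2, 9 → best response Aggressive.
Bidder 1 against (Aggressive, Jump): payoffs 7, 0 → best response Honest.
Bidder 1 against (Aggressive, Snipe): payoffs 6, 9 → best response Aggressive.
Bidder 1 against (Jump, Aggressive): payoffs 3, 7 → best response Aggressive.
Bidder 1 against (Jump, Jump): payoffs 5, 0 → best response Honest.
Bidder 1 against (Jump, Snipe): payoffs 0, 6 → best response Aggressive.
Bidder 2 against (Honest, Aggressive): payoffs 3, 5 → best response Jump.
Bidder 2 against (Honest, Jump): payoffs 3, 1 → best response Aggressive.
Bidder 2 against (Honest, Snipe): payoffs 6, 8 → best response Jump.
Bidder 2 against (Aggressive, Aggressive): payoffs 7, 9 → best response Jump.
Bidder 2 against (Aggressive, Jump): payoffs 0, 7 → best response Jump.
Bidder 2 against (Aggressive, Snipe): payoffs 3, 1 → best response Aggressive.
Bidder 3 against (Honest, Aggressive): payoffs 2, 7, 6 → best response Jump.
Bidder 3 against (Honest, Jump): payoffs 1, 4, 7 → best response Snipe.
Bidder 3 against (Aggressive, Aggressive): payoffs 4, 3, 6 → best response Snipe.
Bidder 3 against (Aggressive, Jump): payoffs 2, 5, 8 → best response Snipe.
Mutual best responses: (Honest, Aggressive, Jump); (Aggressive, Aggressive, Snipe).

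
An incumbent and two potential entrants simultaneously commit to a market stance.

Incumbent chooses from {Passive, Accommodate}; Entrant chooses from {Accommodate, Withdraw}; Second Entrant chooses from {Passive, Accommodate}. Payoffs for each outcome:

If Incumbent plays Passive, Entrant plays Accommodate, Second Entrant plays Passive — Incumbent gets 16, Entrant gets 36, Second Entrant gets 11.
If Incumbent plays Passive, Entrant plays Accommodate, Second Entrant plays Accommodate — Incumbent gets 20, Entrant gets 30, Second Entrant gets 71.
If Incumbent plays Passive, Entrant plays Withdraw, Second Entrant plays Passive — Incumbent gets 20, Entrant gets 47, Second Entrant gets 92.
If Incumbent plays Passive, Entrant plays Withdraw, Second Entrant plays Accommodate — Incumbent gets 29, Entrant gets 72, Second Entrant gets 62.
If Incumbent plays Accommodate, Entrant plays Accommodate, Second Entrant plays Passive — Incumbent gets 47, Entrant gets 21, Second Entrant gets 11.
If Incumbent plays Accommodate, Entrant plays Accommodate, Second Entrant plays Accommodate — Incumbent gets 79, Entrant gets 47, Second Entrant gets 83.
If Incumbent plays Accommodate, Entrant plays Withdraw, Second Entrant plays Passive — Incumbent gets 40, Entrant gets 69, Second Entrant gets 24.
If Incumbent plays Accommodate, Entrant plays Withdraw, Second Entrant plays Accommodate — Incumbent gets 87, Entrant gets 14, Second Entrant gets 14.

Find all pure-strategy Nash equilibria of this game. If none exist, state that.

The pure Nash equilibria are (Accommodate, Accommodate, Accommodate), (Accommodate, Withdraw, Passive).

Check each profile: it is a Nash equilibrium iff no player can strictly gain by switching unilaterally.
(Passive, Accommodate, Passive): Incumbent can switch to Accommodate (16 → 47). Not NE.
(Passive, Accommodate, Accommodate): Incumbent can switch to Accommodate (20 → 79). Not NE.
(Passive, Withdraw, Passive): Incumbent can switch to Accommodate (20 → 40). Not NE.
(Passive, Withdraw, Accommodate): Incumbent can switch to Accommodate (29 → 87). Not NE.
(Accommodate, Accommodate, Passive): Entrant can switch to Withdraw (21 → 69). Not NE.
(Accommodate, Accommodate, Accommodate): Incumbent gets 79, best alternative 20; Entrant gets 47, best alternative 14; Second Entrant gets 83, best alternative 11. No profitable deviation — NE.
(Accommodate, Withdraw, Passive): Incumbent gets 40, best alternative 20; Entrant gets 69, best alternative 21; Second Entrant gets 24, best alternative 14. No profitable deviation — NE.
(Accommodate, Withdraw, Accommodate): Entrant can switch to Accommodate (14 → 47). Not NE.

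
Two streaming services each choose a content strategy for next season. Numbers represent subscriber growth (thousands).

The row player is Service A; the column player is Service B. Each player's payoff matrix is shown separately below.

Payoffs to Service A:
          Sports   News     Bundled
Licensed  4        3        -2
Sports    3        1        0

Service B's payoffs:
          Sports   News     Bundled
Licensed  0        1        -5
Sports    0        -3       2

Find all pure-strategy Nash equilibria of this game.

Service A against Sports: payoffs 4, 3 → best response Licensed.
Service A against News: payoffs 3, 1 → best response Licensed.
Service A against Bundled: payoffs -2, 0 → best response Sports.
Service B against Licensed: payoffs 0, 1, -5 → best response News.
Service B against Sports: payoffs 0, -3, 2 → best response Bundled.
Mutual best responses: (Licensed, News); (Sports, Bundled).

(Licensed, News), (Sports, Bundled)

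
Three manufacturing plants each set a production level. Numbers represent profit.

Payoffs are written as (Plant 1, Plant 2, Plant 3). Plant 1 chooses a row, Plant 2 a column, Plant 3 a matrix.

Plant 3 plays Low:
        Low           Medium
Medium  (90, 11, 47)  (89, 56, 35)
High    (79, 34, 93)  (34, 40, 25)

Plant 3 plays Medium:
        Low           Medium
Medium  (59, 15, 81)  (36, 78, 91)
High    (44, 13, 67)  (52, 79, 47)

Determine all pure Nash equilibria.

Pure NE: (High, Medium, Medium)

Plant 1 against (Low, Low): payoffs 90, 79 → best response Medium.
Plant 1 against (Low, Medium): payoffs 59, 44 → best response Medium.
Plant 1 against (Medium, Low): payoffs 89, 34 → best response Medium.
Plant 1 against (Medium, Medium): payoffs 36, 52 → best response High.
Plant 2 against (Medium, Low): payoffs 11, 56 → best response Medium.
Plant 2 against (Medium, Medium): payoffs 15, 78 → best response Medium.
Plant 2 against (High, Low): payoffs 34, 40 → best response Medium.
Plant 2 against (High, Medium): payoffs 13, 79 → best response Medium.
Plant 3 against (Medium, Low): payoffs 47, 81 → best response Medium.
Plant 3 against (Medium, Medium): payoffs 35, 91 → best response Medium.
Plant 3 against (High, Low): payoffs 93, 67 → best response Low.
Plant 3 against (High, Medium): payoffs 25, 47 → best response Medium.
Mutual best responses: (High, Medium, Medium).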